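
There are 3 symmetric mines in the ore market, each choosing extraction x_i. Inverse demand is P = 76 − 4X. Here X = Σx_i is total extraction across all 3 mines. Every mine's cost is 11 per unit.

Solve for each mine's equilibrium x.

4.0625

A representative mine's profit is π_i = x_i(76 − 4X) − 11x_i, with X = x_i + Σ_{j≠i} x_j.
First-order condition: 65 − 8x_i − 4Σ_{j≠i} x_j = 0.
With identical mines, set every x_j = x: then 65 − 8x − 8x = 0, i.e. x = 65/16 = 4.0625.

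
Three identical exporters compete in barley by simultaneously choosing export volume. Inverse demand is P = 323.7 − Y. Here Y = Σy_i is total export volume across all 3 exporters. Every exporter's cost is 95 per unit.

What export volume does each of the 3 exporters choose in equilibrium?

A representative exporter's profit is π_i = y_i(323.7 − Y) − 95y_i, with Y = y_i + Σ_{j≠i} y_j.
First-order condition: 228.7 − 2y_i − Σ_{j≠i} y_j = 0.
Imposing symmetry (y_j = y for all j) turns Σ_{j≠i} y_j into 2y, so 228.7 = 4y and y = 57.175.

57.175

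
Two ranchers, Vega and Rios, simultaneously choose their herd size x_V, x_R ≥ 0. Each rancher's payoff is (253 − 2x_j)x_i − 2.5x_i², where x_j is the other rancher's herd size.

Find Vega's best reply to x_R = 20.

42.6

Vega's payoff is (253 − 2x_R)x_V − 2.5x_V².
∂π/∂x_V = 253 − 2x_R − 5x_V = 0, so x_V = 50.6 − 0.4x_R.
At x_R = 20: x_V = 50.6 − 0.4·20 = 42.6.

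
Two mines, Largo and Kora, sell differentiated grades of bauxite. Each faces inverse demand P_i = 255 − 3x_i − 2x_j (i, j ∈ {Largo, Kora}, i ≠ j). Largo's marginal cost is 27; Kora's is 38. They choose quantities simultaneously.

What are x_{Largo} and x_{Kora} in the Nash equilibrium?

29.1875, 26.4375

Mine Largo's profit: π = x_{Largo}(255 − 3x_{Largo} − 2x_{Kora}) − 27x_{Largo}.
∂π/∂x_{Largo} = 228 − 6x_{Largo} − 2x_{Kora} = 0 ⇒ x_{Largo} = 38 − (1/3)x_{Kora}.
Similarly x_{Kora} = 217/6 − (1/3)x_{Largo}.
Solving the two reaction functions simultaneously: (1 − (−1/3)(−1/3))x_{Largo} = 38 − (1/3)·(217/6), so (8/9)x_{Largo} = 467/18 and x_{Largo} = 29.1875.
Then x_{Kora} = 217/6 − (1/3)·29.1875 = 26.4375.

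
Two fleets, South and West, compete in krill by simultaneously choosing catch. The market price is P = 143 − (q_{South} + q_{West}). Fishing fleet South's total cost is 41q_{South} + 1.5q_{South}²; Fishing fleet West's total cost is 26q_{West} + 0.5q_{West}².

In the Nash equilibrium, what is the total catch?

48

Fishing fleet South's profit: π = q_{South}(143 − (q_{South} + q_{West})) − 41q_{South} − 1.5q_{South}².
∂π/∂q_{South} = 102 − 5q_{South} − q_{West} = 0, so q_{South} = 20.4 − 0.2q_{West}.
For West: ∂π/∂q_{West} = 117 − 3q_{West} − q_{South} = 0 ⇒ q_{West} = 39 − (1/3)q_{South}.
Substituting the second reaction function into the first: q_{South} = 20.4 − 0.2(39 − (1/3)q_{South}), which gives (14/15)q_{South} = 12.6 ⇒ q_{South} = 13.5.
Then q_{West} = 39 − (1/3)·13.5 = 34.5.
Total catch: 13.5 + 34.5 = 48.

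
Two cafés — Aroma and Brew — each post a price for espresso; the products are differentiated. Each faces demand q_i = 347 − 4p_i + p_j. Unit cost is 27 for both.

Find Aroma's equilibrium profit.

Aroma's profit: π = (p_{Aroma} − 27)(347 − 4p_{Aroma} + p_{Brew}).
∂π/∂p_{Aroma} = 455 − 8p_{Aroma} + p_{Brew} = 0 ⇒ p_{Aroma} = 56.875 + 0.125p_{Brew}.
The game is symmetric, so in equilibrium p_{Brew} = p_{Aroma}: the reaction function gives 0.875p_{Aroma} = 56.875, hence p_{Aroma} = 65.
q_{Aroma} = 347 − 4·65 + 65 = 152.
Profit = (65 − 27)·152 = 5776.

5776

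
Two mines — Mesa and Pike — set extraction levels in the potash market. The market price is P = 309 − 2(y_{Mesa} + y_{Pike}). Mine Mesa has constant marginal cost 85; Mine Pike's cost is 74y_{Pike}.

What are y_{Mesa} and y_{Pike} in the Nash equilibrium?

Mine Mesa's profit: π = y_{Mesa}(309 − 2(y_{Mesa} + y_{Pike})) − 85y_{Mesa}.
∂π/∂y_{Mesa} = 224 − 4y_{Mesa} − 2y_{Pike} = 0, so y_{Mesa} = 56 − 0.5y_{Pike}.
By the same steps for Pike: y_{Pike} = 58.75 − 0.5y_{Mesa}.
Solving the two reaction functions simultaneously: (1 − (−0.5)(−0.5))y_{Mesa} = 56 − 0.5·58.75, so 0.75y_{Mesa} = 26.625 and y_{Mesa} = 35.5.
Then y_{Pike} = 58.75 − 0.5·35.5 = 41.

35.5, 41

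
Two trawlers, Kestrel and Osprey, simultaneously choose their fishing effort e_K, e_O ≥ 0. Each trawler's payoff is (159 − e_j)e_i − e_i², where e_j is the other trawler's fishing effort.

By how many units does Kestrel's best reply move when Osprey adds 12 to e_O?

Kestrel's payoff is (159 − e_O)e_K − e_K².
∂π/∂e_K = 159 − e_O − 2e_K = 0, so e_K = 79.5 − 0.5e_O.
The reaction-function slope is −0.5, so a 12-unit rise in e_O moves e_K by −0.5 × 12 = −6. Kestrel's best response falls — the actions are strategic substitutes.

-6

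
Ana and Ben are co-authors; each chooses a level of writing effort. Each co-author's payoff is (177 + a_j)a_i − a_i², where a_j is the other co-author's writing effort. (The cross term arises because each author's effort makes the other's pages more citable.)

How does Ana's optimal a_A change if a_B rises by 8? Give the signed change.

Ana's payoff is (177 + a_B)a_A − a_A².
∂π/∂a_A = 177 + a_B − 2a_A = 0, so a_A = 88.5 + 0.5a_B.
The reaction-function slope is 0.5, so an 8-unit rise in a_B moves a_A by 0.5 × 8 = 4. Ana's best response rises — the actions are strategic complements.

4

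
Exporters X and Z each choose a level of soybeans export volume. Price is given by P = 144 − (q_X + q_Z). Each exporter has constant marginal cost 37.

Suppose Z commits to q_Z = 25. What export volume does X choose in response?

Exporter X's profit: π = q_X(144 − (q_X + q_Z)) − 37q_X.
∂π/∂q_X = 107 − 2q_X − q_Z = 0, so q_X = 53.5 − 0.5q_Z.
At q_Z = 25: q_X = 53.5 − 0.5·25 = 41.

41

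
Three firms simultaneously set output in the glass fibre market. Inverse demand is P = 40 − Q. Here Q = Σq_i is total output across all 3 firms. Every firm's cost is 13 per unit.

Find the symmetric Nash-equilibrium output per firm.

A representative firm's profit is π_i = q_i(40 − Q) − 13q_i, with Q = q_i + Σ_{j≠i} q_j.
First-order condition: 27 − 2q_i − Σ_{j≠i} q_j = 0.
Imposing symmetry (q_j = q for all j) turns Σ_{j≠i} q_j into 2q, so 27 = 4q and q = 6.75.

6.75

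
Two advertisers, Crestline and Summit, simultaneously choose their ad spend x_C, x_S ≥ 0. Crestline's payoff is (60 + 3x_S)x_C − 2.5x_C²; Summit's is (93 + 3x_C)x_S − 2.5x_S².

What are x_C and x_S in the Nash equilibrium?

Expanding Crestline's payoff: 60x_C + 3x_Sx_C − 2.5x_C².
∂π/∂x_C = 60 + 3x_S − 5x_C = 0, so x_C = 12 + 0.6x_S.
Likewise for Summit: x_S = 18.6 + 0.6x_C.
Solving the two reaction functions simultaneously: (1 − (0.6)(0.6))x_C = 12 + 0.6·18.6, so 0.64x_C = 23.16 and x_C = 36.1875.
Then x_S = 18.6 + 0.6·36.1875 = 40.3125.

36.1875, 40.3125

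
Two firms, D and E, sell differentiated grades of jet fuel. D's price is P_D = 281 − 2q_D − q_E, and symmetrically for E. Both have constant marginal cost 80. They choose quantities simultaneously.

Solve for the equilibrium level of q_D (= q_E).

40.2

Firm D's profit: π = q_D(281 − 2q_D − q_E) − 80q_D.
∂π/∂q_D = 201 − 4q_D − q_E = 0 ⇒ q_D = 50.25 − 0.25q_E.
The game is symmetric, so in equilibrium q_E = q_D: the reaction function gives 1.25q_D = 50.25, hence q_D = 40.2.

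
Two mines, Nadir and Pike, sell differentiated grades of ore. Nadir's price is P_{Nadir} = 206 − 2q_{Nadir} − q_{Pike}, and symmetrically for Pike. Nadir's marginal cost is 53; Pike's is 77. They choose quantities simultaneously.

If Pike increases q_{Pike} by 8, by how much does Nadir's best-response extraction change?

Mine Nadir's profit: π = q_{Nadir}(206 − 2q_{Nadir} − q_{Pike}) − 53q_{Nadir}.
∂π/∂q_{Nadir} = 153 − 4q_{Nadir} − q_{Pike} = 0 ⇒ q_{Nadir} = 38.25 − 0.25q_{Pike}.
The reaction-function slope is −0.25, so an 8-unit rise in q_{Pike} moves q_{Nadir} by −0.25 × 8 = −2. Nadir's best response falls — the actions are strategic substitutes.

-2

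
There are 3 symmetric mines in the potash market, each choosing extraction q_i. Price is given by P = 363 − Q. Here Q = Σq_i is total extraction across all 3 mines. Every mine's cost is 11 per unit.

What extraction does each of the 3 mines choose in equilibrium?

A representative mine's profit is π_i = q_i(363 − Q) − 11q_i, with Q = q_i + Σ_{j≠i} q_j.
First-order condition: 352 − 2q_i − Σ_{j≠i} q_j = 0.
Imposing symmetry (q_j = q for all j) turns Σ_{j≠i} q_j into 2q, so 352 = 4q and q = 88.

88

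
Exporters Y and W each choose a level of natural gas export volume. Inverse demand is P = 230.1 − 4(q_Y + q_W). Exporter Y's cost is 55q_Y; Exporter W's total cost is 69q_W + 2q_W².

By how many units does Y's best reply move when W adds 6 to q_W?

-3

Exporter Y's profit: π = q_Y(230.1 − 4(q_Y + q_W)) − 55q_Y.
∂π/∂q_Y = 175.1 − 8q_Y − 4q_W = 0, so q_Y = 21.8875 − 0.5q_W.
The reaction-function slope is −0.5, so a 6-unit rise in q_W moves q_Y by −0.5 × 6 = −3. Y's best response falls — the actions are strategic substitutes.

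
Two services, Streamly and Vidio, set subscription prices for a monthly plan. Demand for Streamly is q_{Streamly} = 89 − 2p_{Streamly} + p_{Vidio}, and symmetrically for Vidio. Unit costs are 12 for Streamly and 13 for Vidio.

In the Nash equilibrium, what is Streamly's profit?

Streamly's profit: π = (p_{Streamly} − 12)(89 − 2p_{Streamly} + p_{Vidio}).
∂π/∂p_{Streamly} = 113 − 4p_{Streamly} + p_{Vidio} = 0 ⇒ p_{Streamly} = 28.25 + 0.25p_{Vidio}.
Similarly p_{Vidio} = 28.75 + 0.25p_{Streamly}.
Solving the two reaction functions simultaneously: (1 − (0.25)(0.25))p_{Streamly} = 28.25 + 0.25·28.75, so 0.9375p_{Streamly} = 35.4375 and p_{Streamly} = 37.8.
Then p_{Vidio} = 28.75 + 0.25·37.8 = 38.2.
q_{Streamly} = 89 − 2·37.8 + 38.2 = 51.6.
Profit = (37.8 − 12)·51.6 = 1331.28.

1331.28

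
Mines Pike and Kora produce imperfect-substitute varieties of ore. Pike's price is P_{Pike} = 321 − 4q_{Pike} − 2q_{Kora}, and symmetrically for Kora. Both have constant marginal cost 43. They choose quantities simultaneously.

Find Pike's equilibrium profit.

3091.36

Mine Pike's profit: π = q_{Pike}(321 − 4q_{Pike} − 2q_{Kora}) − 43q_{Pike}.
∂π/∂q_{Pike} = 278 − 8q_{Pike} − 2q_{Kora} = 0 ⇒ q_{Pike} = 34.75 − 0.25q_{Kora}.
Setting q_{Pike} = q_{Kora} in the reaction function: q_{Pike} = 34.75 − 0.25q_{Pike}, so q_{Pike} = 34.75 / 1.25 = 27.8.
P_{Pike} = 321 − 4·27.8 − 2·27.8 = 154.2.
Profit = (154.2 − 43)·27.8 = 3091.36.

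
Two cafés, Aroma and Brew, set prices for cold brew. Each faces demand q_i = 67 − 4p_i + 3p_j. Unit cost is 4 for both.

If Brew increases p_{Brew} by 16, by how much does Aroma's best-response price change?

Aroma's profit: π = (p_{Aroma} − 4)(67 − 4p_{Aroma} + 3p_{Brew}).
∂π/∂p_{Aroma} = 83 − 8p_{Aroma} + 3p_{Brew} = 0 ⇒ p_{Aroma} = 10.375 + 0.375p_{Brew}.
The reaction-function slope is 0.375, so a 16-unit rise in p_{Brew} moves p_{Aroma} by 0.375 × 16 = 6. Aroma's best response rises — the actions are strategic complements.

6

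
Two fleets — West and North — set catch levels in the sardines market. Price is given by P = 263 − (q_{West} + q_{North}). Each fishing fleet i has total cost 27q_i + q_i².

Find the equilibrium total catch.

94.4

Fishing fleet West's profit: π = q_{West}(263 − (q_{West} + q_{North})) − 27q_{West} − q_{West}².
∂π/∂q_{West} = 236 − 4q_{West} − q_{North} = 0, so q_{West} = 59 − 0.25q_{North}.
The game is symmetric, so in equilibrium q_{North} = q_{West}: the reaction function gives 1.25q_{West} = 59, hence q_{West} = 47.2.
Total catch: 47.2 + 47.2 = 94.4.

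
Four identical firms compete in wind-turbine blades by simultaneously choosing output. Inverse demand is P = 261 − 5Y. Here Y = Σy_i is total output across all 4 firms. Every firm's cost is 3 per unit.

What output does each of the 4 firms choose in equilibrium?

A representative firm's profit is π_i = y_i(261 − 5Y) − 3y_i, with Y = y_i + Σ_{j≠i} y_j.
First-order condition: 258 − 10y_i − 5Σ_{j≠i} y_j = 0.
With identical firms, set every y_j = y: then 258 − 10y − 15y = 0, i.e. y = 258/25 = 10.32.

10.32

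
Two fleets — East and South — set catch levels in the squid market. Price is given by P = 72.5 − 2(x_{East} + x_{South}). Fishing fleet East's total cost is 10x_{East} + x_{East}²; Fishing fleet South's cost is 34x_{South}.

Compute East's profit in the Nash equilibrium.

Fishing fleet East's profit: π = x_{East}(72.5 − 2(x_{East} + x_{South})) − 10x_{East} − x_{East}².
∂π/∂x_{East} = 62.5 − 6x_{East} − 2x_{South} = 0, so x_{East} = 125/12 − (1/3)x_{South}.
For South: ∂π/∂x_{South} = 38.5 − 4x_{South} − 2x_{East} = 0 ⇒ x_{South} = 9.625 − 0.5x_{East}.
Plugging x_{South} into East's best response: x_{East} = 125/12 − (1/3)(9.625 − 0.5x_{East}) ⇒ (5/6)x_{East} = 173/24, so x_{East} = 8.65.
Then x_{South} = 9.625 − 0.5·8.65 = 5.3.
Price P = 72.5 − 2·13.95 = 44.6.
East's profit: (44.6 − 10)·8.65 − (8.65)² = 224.4675.

224.4675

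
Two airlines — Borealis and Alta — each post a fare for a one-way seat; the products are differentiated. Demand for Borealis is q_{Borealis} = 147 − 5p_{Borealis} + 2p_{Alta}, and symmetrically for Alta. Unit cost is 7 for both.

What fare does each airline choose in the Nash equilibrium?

Borealis's profit: π = (p_{Borealis} − 7)(147 − 5p_{Borealis} + 2p_{Alta}).
∂π/∂p_{Borealis} = 182 − 10p_{Borealis} + 2p_{Alta} = 0 ⇒ p_{Borealis} = 18.2 + 0.2p_{Alta}.
Setting p_{Borealis} = p_{Alta} in the reaction function: p_{Borealis} = 18.2 + 0.2p_{Borealis}, so p_{Borealis} = 18.2 / 0.8 = 22.75.

22.75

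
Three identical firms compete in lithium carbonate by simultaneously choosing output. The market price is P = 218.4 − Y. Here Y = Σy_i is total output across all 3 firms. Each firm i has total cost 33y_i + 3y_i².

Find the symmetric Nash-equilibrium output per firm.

A representative firm's profit is π_i = y_i(218.4 − Y) − 33y_i − 3y_i², with Y = y_i + Σ_{j≠i} y_j.
First-order condition: 185.4 − 8y_i − Σ_{j≠i} y_j = 0.
Imposing symmetry (y_j = y for all j) turns Σ_{j≠i} y_j into 2y, so 185.4 = 10y and y = 18.54.

18.54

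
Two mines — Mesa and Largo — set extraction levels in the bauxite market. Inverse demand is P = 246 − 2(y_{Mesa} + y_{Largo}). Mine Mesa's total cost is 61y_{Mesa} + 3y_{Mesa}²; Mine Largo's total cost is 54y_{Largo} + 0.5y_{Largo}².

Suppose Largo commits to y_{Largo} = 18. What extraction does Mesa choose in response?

Mine Mesa's profit: π = y_{Mesa}(246 − 2(y_{Mesa} + y_{Largo})) − 61y_{Mesa} − 3y_{Mesa}².
∂π/∂y_{Mesa} = 185 − 10y_{Mesa} − 2y_{Largo} = 0, so y_{Mesa} = 18.5 − 0.2y_{Largo}.
At y_{Largo} = 18: y_{Mesa} = 18.5 − 0.2·18 = 14.9.

14.9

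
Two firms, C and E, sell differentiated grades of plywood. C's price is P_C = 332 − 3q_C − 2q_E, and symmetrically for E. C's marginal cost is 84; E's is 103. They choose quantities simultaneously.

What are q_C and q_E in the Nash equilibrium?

32.1875, 27.4375

Firm C's profit: π = q_C(332 − 3q_C − 2q_E) − 84q_C.
∂π/∂q_C = 248 − 6q_C − 2q_E = 0 ⇒ q_C = 124/3 − (1/3)q_E.
Similarly q_E = 229/6 − (1/3)q_C.
Solving the two reaction functions simultaneously: (1 − (−1/3)(−1/3))q_C = 124/3 − (1/3)·(229/6), so (8/9)q_C = 515/18 and q_C = 32.1875.
Then q_E = 229/6 − (1/3)·32.1875 = 27.4375.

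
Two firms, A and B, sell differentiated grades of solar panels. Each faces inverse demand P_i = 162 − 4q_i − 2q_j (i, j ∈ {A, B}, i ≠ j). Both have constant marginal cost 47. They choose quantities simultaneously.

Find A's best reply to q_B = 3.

Firm A's profit: π = q_A(162 − 4q_A − 2q_B) − 47q_A.
∂π/∂q_A = 115 − 8q_A − 2q_B = 0 ⇒ q_A = 14.375 − 0.25q_B.
At q_B = 3: q_A = 14.375 − 0.25·3 = 13.625.

13.625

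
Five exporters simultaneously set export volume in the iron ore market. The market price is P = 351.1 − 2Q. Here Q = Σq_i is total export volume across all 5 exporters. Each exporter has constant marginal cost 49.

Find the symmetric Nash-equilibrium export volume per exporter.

A representative exporter's profit is π_i = q_i(351.1 − 2Q) − 49q_i, with Q = q_i + Σ_{j≠i} q_j.
First-order condition: 302.1 − 4q_i − 2Σ_{j≠i} q_j = 0.
Imposing symmetry (q_j = q for all j) turns Σ_{j≠i} q_j into 4q, so 302.1 = 12q and q = 25.175.

25.175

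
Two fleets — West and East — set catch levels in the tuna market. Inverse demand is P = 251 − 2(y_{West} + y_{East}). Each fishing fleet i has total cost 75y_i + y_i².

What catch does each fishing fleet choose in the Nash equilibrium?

22

Fishing fleet West's profit: π = y_{West}(251 − 2(y_{West} + y_{East})) − 75y_{West} − y_{West}².
∂π/∂y_{West} = 176 − 6y_{West} − 2y_{East} = 0, so y_{West} = 88/3 − (1/3)y_{East}.
Setting y_{West} = y_{East} in the reaction function: y_{West} = 88/3 − (1/3)y_{West}, so y_{West} = (88/3) / (4/3) = 22.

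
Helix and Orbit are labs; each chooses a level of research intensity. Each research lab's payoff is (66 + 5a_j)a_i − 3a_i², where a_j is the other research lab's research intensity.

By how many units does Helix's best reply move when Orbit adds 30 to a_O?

Helix's payoff is (66 + 5a_O)a_H − 3a_H².
∂π/∂a_H = 66 + 5a_O − 6a_H = 0, so a_H = 11 + (5/6)a_O.
The reaction-function slope is 5/6, so a 30-unit rise in a_O moves a_H by 5/6 × 30 = 25. Helix's best response rises — the actions are strategic complements.

25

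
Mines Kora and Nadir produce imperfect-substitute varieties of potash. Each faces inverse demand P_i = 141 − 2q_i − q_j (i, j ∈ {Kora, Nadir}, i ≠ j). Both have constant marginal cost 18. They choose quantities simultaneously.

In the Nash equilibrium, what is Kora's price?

Mine Kora's profit: π = q_{Kora}(141 − 2q_{Kora} − q_{Nadir}) − 18q_{Kora}.
∂π/∂q_{Kora} = 123 − 4q_{Kora} − q_{Nadir} = 0 ⇒ q_{Kora} = 30.75 − 0.25q_{Nadir}.
By symmetry q_{Nadir} = q_{Kora}; substituting into the reaction function, 1.25q_{Kora} = 30.75 and q_{Kora} = 24.6.
P_{Kora} = 141 − 2·24.6 − 24.6 = 67.2.

67.2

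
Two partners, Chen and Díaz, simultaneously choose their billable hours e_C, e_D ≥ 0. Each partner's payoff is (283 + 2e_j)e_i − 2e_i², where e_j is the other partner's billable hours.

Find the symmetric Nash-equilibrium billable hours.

Chen's payoff is (283 + 2e_D)e_C − 2e_C².
∂π/∂e_C = 283 + 2e_D − 4e_C = 0, so e_C = 70.75 + 0.5e_D.
Setting e_C = e_D in the reaction function: e_C = 70.75 + 0.5e_C, so e_C = 70.75 / 0.5 = 141.5.

141.5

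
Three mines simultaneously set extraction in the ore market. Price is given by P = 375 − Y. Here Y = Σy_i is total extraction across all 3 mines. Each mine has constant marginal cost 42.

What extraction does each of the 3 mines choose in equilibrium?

83.25

A representative mine's profit is π_i = y_i(375 − Y) − 42y_i, with Y = y_i + Σ_{j≠i} y_j.
First-order condition: 333 − 2y_i − Σ_{j≠i} y_j = 0.
Imposing symmetry (y_j = y for all j) turns Σ_{j≠i} y_j into 2y, so 333 = 4y and y = 83.25.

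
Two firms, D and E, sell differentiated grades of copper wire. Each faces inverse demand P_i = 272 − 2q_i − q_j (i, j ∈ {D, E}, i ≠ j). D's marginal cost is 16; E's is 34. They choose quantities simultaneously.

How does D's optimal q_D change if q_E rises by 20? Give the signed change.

-5

Firm D's profit: π = q_D(272 − 2q_D − q_E) − 16q_D.
∂π/∂q_D = 256 − 4q_D − q_E = 0 ⇒ q_D = 64 − 0.25q_E.
The reaction-function slope is −0.25, so a 20-unit rise in q_E moves q_D by −0.25 × 20 = −5. D's best response falls — the actions are strategic substitutes.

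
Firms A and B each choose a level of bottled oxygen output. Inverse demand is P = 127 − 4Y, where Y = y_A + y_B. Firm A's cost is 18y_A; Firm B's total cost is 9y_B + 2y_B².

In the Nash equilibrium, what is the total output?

Firm A's profit: π = y_A(127 − 4(y_A + y_B)) − 18y_A.
∂π/∂y_A = 109 − 8y_A − 4y_B = 0, so y_A = 13.625 − 0.5y_B.
For B: ∂π/∂y_B = 118 − 12y_B − 4y_A = 0 ⇒ y_B = 59/6 − (1/3)y_A.
Solving the two reaction functions simultaneously: (1 − (−0.5)(−1/3))y_A = 13.625 − 0.5·(59/6), so (5/6)y_A = 209/24 and y_A = 10.45.
Then y_B = 59/6 − (1/3)·10.45 = 6.35.
Total output: 10.45 + 6.35 = 16.8.

16.8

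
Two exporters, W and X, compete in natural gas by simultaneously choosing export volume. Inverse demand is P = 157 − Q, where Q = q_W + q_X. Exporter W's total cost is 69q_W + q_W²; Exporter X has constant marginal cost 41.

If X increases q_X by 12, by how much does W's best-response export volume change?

Exporter W's profit: π = q_W(157 − (q_W + q_X)) − 69q_W − q_W².
∂π/∂q_W = 88 − 4q_W − q_X = 0, so q_W = 22 − 0.25q_X.
The reaction-function slope is −0.25, so a 12-unit rise in q_X moves q_W by −0.25 × 12 = −3. W's best response falls — the actions are strategic substitutes.

-3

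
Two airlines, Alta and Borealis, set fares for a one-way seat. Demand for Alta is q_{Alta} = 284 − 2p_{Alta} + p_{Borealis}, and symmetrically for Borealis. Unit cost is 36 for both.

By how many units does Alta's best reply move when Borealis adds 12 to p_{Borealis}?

Alta's profit: π = (p_{Alta} − 36)(284 − 2p_{Alta} + p_{Borealis}).
∂π/∂p_{Alta} = 356 − 4p_{Alta} + p_{Borealis} = 0 ⇒ p_{Alta} = 89 + 0.25p_{Borealis}.
The reaction-function slope is 0.25, so a 12-unit rise in p_{Borealis} moves p_{Alta} by 0.25 × 12 = 3. Alta's best response rises — the actions are strategic complements.

3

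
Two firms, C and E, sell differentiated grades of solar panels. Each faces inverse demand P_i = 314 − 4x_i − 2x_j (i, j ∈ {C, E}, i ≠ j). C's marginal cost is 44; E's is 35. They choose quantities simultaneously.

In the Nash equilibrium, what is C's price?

Firm C's profit: π = x_C(314 − 4x_C − 2x_E) − 44x_C.
∂π/∂x_C = 270 − 8x_C − 2x_E = 0 ⇒ x_C = 33.75 − 0.25x_E.
Similarly x_E = 34.875 − 0.25x_C.
Plugging x_E into C's best response: x_C = 33.75 − 0.25(34.875 − 0.25x_C) ⇒ 0.9375x_C = 801/32, so x_C = 26.7.
Then x_E = 34.875 − 0.25·26.7 = 28.2.
P_C = 314 − 4·26.7 − 2·28.2 = 150.8.

150.8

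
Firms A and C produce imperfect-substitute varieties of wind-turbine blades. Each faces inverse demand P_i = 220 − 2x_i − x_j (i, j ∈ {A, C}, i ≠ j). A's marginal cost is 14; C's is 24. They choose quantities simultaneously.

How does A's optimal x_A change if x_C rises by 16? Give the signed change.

Firm A's profit: π = x_A(220 − 2x_A − x_C) − 14x_A.
∂π/∂x_A = 206 − 4x_A − x_C = 0 ⇒ x_A = 51.5 − 0.25x_C.
The reaction-function slope is −0.25, so a 16-unit rise in x_C moves x_A by −0.25 × 16 = −4. A's best response falls — the actions are strategic substitutes.

-4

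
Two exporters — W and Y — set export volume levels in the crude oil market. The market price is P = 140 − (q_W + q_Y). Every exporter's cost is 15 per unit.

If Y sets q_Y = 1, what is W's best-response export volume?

Exporter W's profit: π = q_W(140 − (q_W + q_Y)) − 15q_W.
∂π/∂q_W = 125 − 2q_W − q_Y = 0, so q_W = 62.5 − 0.5q_Y.
At q_Y = 1: q_W = 62.5 − 0.5·1 = 62.

62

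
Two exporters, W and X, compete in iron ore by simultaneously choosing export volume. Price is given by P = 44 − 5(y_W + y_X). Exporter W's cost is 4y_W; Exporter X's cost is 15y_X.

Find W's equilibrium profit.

Exporter W's profit: π = y_W(44 − 5(y_W + y_X)) − 4y_W.
∂π/∂y_W = 40 − 10y_W − 5y_X = 0, so y_W = 4 − 0.5y_X.
By the same steps for X: y_X = 2.9 − 0.5y_W.
Solving the two reaction functions simultaneously: (1 − (−0.5)(−0.5))y_W = 4 − 0.5·2.9, so 0.75y_W = 2.55 and y_W = 3.4.
Then y_X = 2.9 − 0.5·3.4 = 1.2.
Price P = 44 − 5·4.6 = 21.
W's profit: (21 − 4)·3.4 = 57.8.

57.8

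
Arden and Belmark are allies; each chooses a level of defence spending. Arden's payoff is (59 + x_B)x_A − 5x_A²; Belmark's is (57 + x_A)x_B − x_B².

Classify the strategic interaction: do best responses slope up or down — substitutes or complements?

Expanding Arden's payoff: 59x_A + x_Bx_A − 5x_A².
∂π/∂x_A = 59 + x_B − 10x_A = 0, so x_A = 5.9 + 0.1x_B.
The best-response slope dx_A/dx_B = 0.1 > 0: the reaction function is upward-sloping, so the choices are strategic complements.

strategic complements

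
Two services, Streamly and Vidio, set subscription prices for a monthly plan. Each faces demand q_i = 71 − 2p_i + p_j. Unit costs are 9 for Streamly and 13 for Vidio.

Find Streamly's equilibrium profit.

Streamly's profit: π = (p_{Streamly} − 9)(71 − 2p_{Streamly} + p_{Vidio}).
∂π/∂p_{Streamly} = 89 − 4p_{Streamly} + p_{Vidio} = 0 ⇒ p_{Streamly} = 22.25 + 0.25p_{Vidio}.
Similarly p_{Vidio} = 24.25 + 0.25p_{Streamly}.
Substituting the second reaction function into the first: p_{Streamly} = 22.25 + 0.25(24.25 + 0.25p_{Streamly}), which gives 0.9375p_{Streamly} = 28.3125 ⇒ p_{Streamly} = 30.2.
Then p_{Vidio} = 24.25 + 0.25·30.2 = 31.8.
q_{Streamly} = 71 − 2·30.2 + 31.8 = 42.4.
Profit = (30.2 − 9)·42.4 = 898.88.

898.88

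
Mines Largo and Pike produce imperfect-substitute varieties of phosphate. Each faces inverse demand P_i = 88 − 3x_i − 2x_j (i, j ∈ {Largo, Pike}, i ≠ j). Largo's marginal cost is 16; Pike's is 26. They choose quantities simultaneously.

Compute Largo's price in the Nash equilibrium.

Mine Largo's profit: π = x_{Largo}(88 − 3x_{Largo} − 2x_{Pike}) − 16x_{Largo}.
∂π/∂x_{Largo} = 72 − 6x_{Largo} − 2x_{Pike} = 0 ⇒ x_{Largo} = 12 − (1/3)x_{Pike}.
Similarly x_{Pike} = 31/3 − (1/3)x_{Largo}.
Solving the two reaction functions simultaneously: (1 − (−1/3)(−1/3))x_{Largo} = 12 − (1/3)·(31/3), so (8/9)x_{Largo} = 77/9 and x_{Largo} = 9.625.
Then x_{Pike} = 31/3 − (1/3)·9.625 = 7.125.
P_{Largo} = 88 − 3·9.625 − 2·7.125 = 44.875.

44.875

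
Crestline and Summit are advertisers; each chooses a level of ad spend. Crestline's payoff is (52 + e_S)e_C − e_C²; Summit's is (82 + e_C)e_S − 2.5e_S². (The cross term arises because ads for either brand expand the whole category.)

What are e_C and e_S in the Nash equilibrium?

38, 24

Expanding Crestline's payoff: 52e_C + e_Se_C − e_C².
∂π/∂e_C = 52 + e_S − 2e_C = 0, so e_C = 26 + 0.5e_S.
Likewise for Summit: e_S = 16.4 + 0.2e_C.
Solving the two reaction functions simultaneously: (1 − (0.5)(0.2))e_C = 26 + 0.5·16.4, so 0.9e_C = 34.2 and e_C = 38.
Then e_S = 16.4 + 0.2·38 = 24.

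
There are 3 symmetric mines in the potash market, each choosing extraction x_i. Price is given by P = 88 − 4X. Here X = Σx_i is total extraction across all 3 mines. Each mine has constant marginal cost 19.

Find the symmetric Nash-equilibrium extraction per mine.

A representative mine's profit is π_i = x_i(88 − 4X) − 19x_i, with X = x_i + Σ_{j≠i} x_j.
First-order condition: 69 − 8x_i − 4Σ_{j≠i} x_j = 0.
In a symmetric equilibrium every mine chooses the same x, so Σ_{j≠i} x_j = 2x. The condition becomes 69 − 16x = 0, giving x = 69/16 = 4.3125.

4.3125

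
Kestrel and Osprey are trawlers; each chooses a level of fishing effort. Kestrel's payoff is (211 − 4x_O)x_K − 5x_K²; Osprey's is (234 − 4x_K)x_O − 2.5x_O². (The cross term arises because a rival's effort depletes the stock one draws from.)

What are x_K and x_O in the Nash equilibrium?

Expanding Kestrel's payoff: 211x_K − 4x_Ox_K − 5x_K².
∂π/∂x_K = 211 − 4x_O − 10x_K = 0, so x_K = 21.1 − 0.4x_O.
Likewise for Osprey: x_O = 46.8 − 0.8x_K.
Substituting the second reaction function into the first: x_K = 21.1 − 0.4(46.8 − 0.8x_K), which gives 0.68x_K = 2.38 ⇒ x_K = 3.5.
Then x_O = 46.8 − 0.8·3.5 = 44.

3.5, 44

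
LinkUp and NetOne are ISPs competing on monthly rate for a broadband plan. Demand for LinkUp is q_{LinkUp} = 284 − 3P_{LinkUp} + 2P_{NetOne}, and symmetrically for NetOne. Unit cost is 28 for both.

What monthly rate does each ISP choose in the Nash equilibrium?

LinkUp's profit: π = (P_{LinkUp} − 28)(284 − 3P_{LinkUp} + 2P_{NetOne}).
∂π/∂P_{LinkUp} = 368 − 6P_{LinkUp} + 2P_{NetOne} = 0 ⇒ P_{LinkUp} = 184/3 + (1/3)P_{NetOne}.
The game is symmetric, so in equilibrium P_{NetOne} = P_{LinkUp}: the reaction function gives (2/3)P_{LinkUp} = 184/3, hence P_{LinkUp} = 92.

92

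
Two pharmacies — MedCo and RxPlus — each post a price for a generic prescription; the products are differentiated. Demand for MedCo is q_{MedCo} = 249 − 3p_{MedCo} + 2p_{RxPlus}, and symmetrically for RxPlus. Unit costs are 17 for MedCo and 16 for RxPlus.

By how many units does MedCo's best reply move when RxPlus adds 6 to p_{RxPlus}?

MedCo's profit: π = (p_{MedCo} − 17)(249 − 3p_{MedCo} + 2p_{RxPlus}).
∂π/∂p_{MedCo} = 300 − 6p_{MedCo} + 2p_{RxPlus} = 0 ⇒ p_{MedCo} = 50 + (1/3)p_{RxPlus}.
The reaction-function slope is 1/3, so a 6-unit rise in p_{RxPlus} moves p_{MedCo} by 1/3 × 6 = 2. MedCo's best response rises — the actions are strategic complements.

2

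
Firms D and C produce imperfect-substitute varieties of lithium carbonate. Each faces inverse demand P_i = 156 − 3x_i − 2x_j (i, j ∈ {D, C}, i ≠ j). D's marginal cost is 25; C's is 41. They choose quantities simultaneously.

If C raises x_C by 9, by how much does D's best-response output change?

-3

Firm D's profit: π = x_D(156 − 3x_D − 2x_C) − 25x_D.
∂π/∂x_D = 131 − 6x_D − 2x_C = 0 ⇒ x_D = 131/6 − (1/3)x_C.
The reaction-function slope is −1/3, so a 9-unit rise in x_C moves x_D by −1/3 × 9 = −3. D's best response falls — the actions are strategic substitutes.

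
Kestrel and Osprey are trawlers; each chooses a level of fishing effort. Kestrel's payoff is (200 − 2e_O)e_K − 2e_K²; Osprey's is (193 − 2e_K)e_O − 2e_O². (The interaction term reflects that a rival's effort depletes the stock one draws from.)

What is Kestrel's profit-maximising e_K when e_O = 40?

30

Expanding Kestrel's payoff: 200e_K − 2e_Oe_K − 2e_K².
∂π/∂e_K = 200 − 2e_O − 4e_K = 0, so e_K = 50 − 0.5e_O.
At e_O = 40: e_K = 50 − 0.5·40 = 30.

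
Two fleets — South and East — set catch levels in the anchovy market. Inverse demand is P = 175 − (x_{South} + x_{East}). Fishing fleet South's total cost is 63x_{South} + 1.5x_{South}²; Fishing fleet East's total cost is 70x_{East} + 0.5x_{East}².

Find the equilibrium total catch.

46

Fishing fleet South's profit: π = x_{South}(175 − (x_{South} + x_{East})) − 63x_{South} − 1.5x_{South}².
∂π/∂x_{South} = 112 − 5x_{South} − x_{East} = 0, so x_{South} = 22.4 − 0.2x_{East}.
For East: ∂π/∂x_{East} = 105 − 3x_{East} − x_{South} = 0 ⇒ x_{East} = 35 − (1/3)x_{South}.
Substituting the second reaction function into the first: x_{South} = 22.4 − 0.2(35 − (1/3)x_{South}), which gives (14/15)x_{South} = 15.4 ⇒ x_{South} = 16.5.
Then x_{East} = 35 − (1/3)·16.5 = 29.5.
Total catch: 16.5 + 29.5 = 46.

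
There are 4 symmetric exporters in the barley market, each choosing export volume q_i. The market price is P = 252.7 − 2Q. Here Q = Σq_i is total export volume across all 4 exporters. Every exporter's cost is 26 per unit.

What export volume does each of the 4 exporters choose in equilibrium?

A representative exporter's profit is π_i = q_i(252.7 − 2Q) − 26q_i, with Q = q_i + Σ_{j≠i} q_j.
First-order condition: 226.7 − 4q_i − 2Σ_{j≠i} q_j = 0.
With identical exporters, set every q_j = q: then 226.7 − 4q − 6q = 0, i.e. q = 226.7/10 = 22.67.

22.67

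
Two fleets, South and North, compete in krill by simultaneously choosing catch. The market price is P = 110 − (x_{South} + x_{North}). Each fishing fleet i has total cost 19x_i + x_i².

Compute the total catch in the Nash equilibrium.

36.4

Fishing fleet South's profit: π = x_{South}(110 − (x_{South} + x_{North})) − 19x_{South} − x_{South}².
∂π/∂x_{South} = 91 − 4x_{South} − x_{North} = 0, so x_{South} = 22.75 − 0.25x_{North}.
The game is symmetric, so in equilibrium x_{North} = x_{South}: the reaction function gives 1.25x_{South} = 22.75, hence x_{South} = 18.2.
Total catch: 18.2 + 18.2 = 36.4.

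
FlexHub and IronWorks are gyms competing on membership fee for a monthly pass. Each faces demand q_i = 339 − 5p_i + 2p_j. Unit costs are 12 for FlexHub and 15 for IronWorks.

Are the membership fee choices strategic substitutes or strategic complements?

strategic complements

FlexHub's profit: π = (p_{FlexHub} − 12)(339 − 5p_{FlexHub} + 2p_{IronWorks}).
∂π/∂p_{FlexHub} = 399 − 10p_{FlexHub} + 2p_{IronWorks} = 0 ⇒ p_{FlexHub} = 39.9 + 0.2p_{IronWorks}.
The best-response slope dp_{FlexHub}/dp_{IronWorks} = 0.2 > 0: the reaction function is upward-sloping, so the choices are strategic complements.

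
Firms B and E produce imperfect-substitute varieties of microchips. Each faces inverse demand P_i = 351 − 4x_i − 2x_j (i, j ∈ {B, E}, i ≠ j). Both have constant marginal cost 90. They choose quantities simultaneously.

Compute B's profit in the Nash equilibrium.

Firm B's profit: π = x_B(351 − 4x_B − 2x_E) − 90x_B.
∂π/∂x_B = 261 − 8x_B − 2x_E = 0 ⇒ x_B = 32.625 − 0.25x_E.
The game is symmetric, so in equilibrium x_E = x_B: the reaction function gives 1.25x_B = 32.625, hence x_B = 26.1.
P_B = 351 − 4·26.1 − 2·26.1 = 194.4.
Profit = (194.4 − 90)·26.1 = 2724.84.

2724.84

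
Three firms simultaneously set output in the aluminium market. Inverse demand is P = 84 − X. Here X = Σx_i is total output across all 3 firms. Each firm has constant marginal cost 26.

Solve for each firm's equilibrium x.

A representative firm's profit is π_i = x_i(84 − X) − 26x_i, with X = x_i + Σ_{j≠i} x_j.
First-order condition: 58 − 2x_i − Σ_{j≠i} x_j = 0.
In a symmetric equilibrium every firm chooses the same x, so Σ_{j≠i} x_j = 2x. The condition becomes 58 − 4x = 0, giving x = 58/4 = 14.5.

14.5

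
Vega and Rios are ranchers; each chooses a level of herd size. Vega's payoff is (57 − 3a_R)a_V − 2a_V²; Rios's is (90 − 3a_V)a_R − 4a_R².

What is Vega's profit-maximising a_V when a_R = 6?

9.75

Expanding Vega's payoff: 57a_V − 3a_Ra_V − 2a_V².
∂π/∂a_V = 57 − 3a_R − 4a_V = 0, so a_V = 14.25 − 0.75a_R.
At a_R = 6: a_V = 14.25 − 0.75·6 = 9.75.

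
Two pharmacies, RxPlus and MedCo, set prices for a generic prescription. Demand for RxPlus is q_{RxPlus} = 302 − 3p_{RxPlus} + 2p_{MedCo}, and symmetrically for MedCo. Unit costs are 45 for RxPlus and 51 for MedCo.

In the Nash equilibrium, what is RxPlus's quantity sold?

196.125

RxPlus's profit: π = (p_{RxPlus} − 45)(302 − 3p_{RxPlus} + 2p_{MedCo}).
∂π/∂p_{RxPlus} = 437 − 6p_{RxPlus} + 2p_{MedCo} = 0 ⇒ p_{RxPlus} = 437/6 + (1/3)p_{MedCo}.
Similarly p_{MedCo} = 455/6 + (1/3)p_{RxPlus}.
Plugging p_{MedCo} into RxPlus's best response: p_{RxPlus} = 437/6 + (1/3)(455/6 + (1/3)p_{RxPlus}) ⇒ (8/9)p_{RxPlus} = 883/9, so p_{RxPlus} = 110.375.
Then p_{MedCo} = 455/6 + (1/3)·110.375 = 112.625.
q_{RxPlus} = 302 − 3·110.375 + 2·112.625 = 196.125.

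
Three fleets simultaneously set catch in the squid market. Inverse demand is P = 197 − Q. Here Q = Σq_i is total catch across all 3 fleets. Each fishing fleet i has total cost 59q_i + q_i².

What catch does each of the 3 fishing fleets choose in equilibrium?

23

A representative fishing fleet's profit is π_i = q_i(197 − Q) − 59q_i − q_i², with Q = q_i + Σ_{j≠i} q_j.
First-order condition: 138 − 4q_i − Σ_{j≠i} q_j = 0.
In a symmetric equilibrium every fishing fleet chooses the same q, so Σ_{j≠i} q_j = 2q. The condition becomes 138 − 6q = 0, giving q = 138/6 = 23.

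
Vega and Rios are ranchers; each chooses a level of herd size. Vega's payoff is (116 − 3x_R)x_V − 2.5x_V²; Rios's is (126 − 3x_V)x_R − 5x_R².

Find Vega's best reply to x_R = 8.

Expanding Vega's payoff: 116x_V − 3x_Rx_V − 2.5x_V².
∂π/∂x_V = 116 − 3x_R − 5x_V = 0, so x_V = 23.2 − 0.6x_R.
At x_R = 8: x_V = 23.2 − 0.6·8 = 18.4.

18.4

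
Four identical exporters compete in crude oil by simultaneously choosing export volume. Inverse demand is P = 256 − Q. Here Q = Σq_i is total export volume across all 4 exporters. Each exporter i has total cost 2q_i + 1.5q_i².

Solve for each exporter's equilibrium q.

A representative exporter's profit is π_i = q_i(256 − Q) − 2q_i − 1.5q_i², with Q = q_i + Σ_{j≠i} q_j.
First-order condition: 254 − 5q_i − Σ_{j≠i} q_j = 0.
In a symmetric equilibrium every exporter chooses the same q, so Σ_{j≠i} q_j = 3q. The condition becomes 254 − 8q = 0, giving q = 254/8 = 31.75.

31.75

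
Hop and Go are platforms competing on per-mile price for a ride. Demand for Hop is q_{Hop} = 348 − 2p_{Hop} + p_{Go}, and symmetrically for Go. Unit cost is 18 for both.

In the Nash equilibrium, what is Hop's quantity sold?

Hop's profit: π = (p_{Hop} − 18)(348 − 2p_{Hop} + p_{Go}).
∂π/∂p_{Hop} = 384 − 4p_{Hop} + p_{Go} = 0 ⇒ p_{Hop} = 96 + 0.25p_{Go}.
The game is symmetric, so in equilibrium p_{Go} = p_{Hop}: the reaction function gives 0.75p_{Hop} = 96, hence p_{Hop} = 128.
q_{Hop} = 348 − 2·128 + 128 = 220.

220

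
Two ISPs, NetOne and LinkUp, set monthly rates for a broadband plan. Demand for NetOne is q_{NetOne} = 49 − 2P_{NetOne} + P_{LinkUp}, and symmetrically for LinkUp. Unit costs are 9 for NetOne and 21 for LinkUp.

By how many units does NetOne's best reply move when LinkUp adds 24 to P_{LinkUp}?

NetOne's profit: π = (P_{NetOne} − 9)(49 − 2P_{NetOne} + P_{LinkUp}).
∂π/∂P_{NetOne} = 67 − 4P_{NetOne} + P_{LinkUp} = 0 ⇒ P_{NetOne} = 16.75 + 0.25P_{LinkUp}.
The reaction-function slope is 0.25, so a 24-unit rise in P_{LinkUp} moves P_{NetOne} by 0.25 × 24 = 6. NetOne's best response rises — the actions are strategic complements.

6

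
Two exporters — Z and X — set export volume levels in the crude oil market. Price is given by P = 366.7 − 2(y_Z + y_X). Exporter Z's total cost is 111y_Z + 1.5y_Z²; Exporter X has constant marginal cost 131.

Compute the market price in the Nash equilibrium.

Exporter Z's profit: π = y_Z(366.7 − 2(y_Z + y_X)) − 111y_Z − 1.5y_Z².
∂π/∂y_Z = 255.7 − 7y_Z − 2y_X = 0, so y_Z = 2557/70 − (2/7)y_X.
For X: ∂π/∂y_X = 235.7 − 4y_X − 2y_Z = 0 ⇒ y_X = 58.925 − 0.5y_Z.
Plugging y_X into Z's best response: y_Z = 2557/70 − (2/7)(58.925 − 0.5y_Z) ⇒ (6/7)y_Z = 2757/140, so y_Z = 22.975.
Then y_X = 58.925 − 0.5·22.975 = 47.4375.
Equilibrium price: P = 366.7 − 2·70.4125 = 225.875.

225.875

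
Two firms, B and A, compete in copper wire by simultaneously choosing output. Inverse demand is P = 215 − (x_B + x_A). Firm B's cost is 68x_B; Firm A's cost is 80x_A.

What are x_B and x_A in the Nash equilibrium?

Firm B's profit: π = x_B(215 − (x_B + x_A)) − 68x_B.
∂π/∂x_B = 147 − 2x_B − x_A = 0, so x_B = 73.5 − 0.5x_A.
By the same steps for A: x_A = 67.5 − 0.5x_B.
Solving the two reaction functions simultaneously: (1 − (−0.5)(−0.5))x_B = 73.5 − 0.5·67.5, so 0.75x_B = 39.75 and x_B = 53.
Then x_A = 67.5 − 0.5·53 = 41.

53, 41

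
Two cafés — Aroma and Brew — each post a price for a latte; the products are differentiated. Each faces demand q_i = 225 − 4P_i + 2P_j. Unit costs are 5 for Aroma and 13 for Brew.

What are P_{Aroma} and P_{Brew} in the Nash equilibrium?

Aroma's profit: π = (P_{Aroma} − 5)(225 − 4P_{Aroma} + 2P_{Brew}).
∂π/∂P_{Aroma} = 245 − 8P_{Aroma} + 2P_{Brew} = 0 ⇒ P_{Aroma} = 30.625 + 0.25P_{Brew}.
Similarly P_{Brew} = 34.625 + 0.25P_{Aroma}.
Substituting the second reaction function into the first: P_{Aroma} = 30.625 + 0.25(34.625 + 0.25P_{Aroma}), which gives 0.9375P_{Aroma} = 1257/32 ⇒ P_{Aroma} = 41.9.
Then P_{Brew} = 34.625 + 0.25·41.9 = 45.1.

41.9, 45.1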